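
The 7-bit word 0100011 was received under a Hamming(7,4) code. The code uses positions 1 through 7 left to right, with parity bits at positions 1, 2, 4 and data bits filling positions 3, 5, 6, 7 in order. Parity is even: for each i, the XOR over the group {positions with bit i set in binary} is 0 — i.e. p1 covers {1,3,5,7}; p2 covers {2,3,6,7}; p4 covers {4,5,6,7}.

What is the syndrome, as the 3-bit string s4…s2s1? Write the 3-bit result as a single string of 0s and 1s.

s1 (pos 1,3,5,7): 0⊕0⊕0⊕1 = 1
s2 (pos 2,3,6,7): 1⊕0⊕1⊕1 = 1
s4 (pos 4,5,6,7): 0⊕0⊕1⊕1 = 0
Syndrome s4…s1 = 011 → error at position 3.

011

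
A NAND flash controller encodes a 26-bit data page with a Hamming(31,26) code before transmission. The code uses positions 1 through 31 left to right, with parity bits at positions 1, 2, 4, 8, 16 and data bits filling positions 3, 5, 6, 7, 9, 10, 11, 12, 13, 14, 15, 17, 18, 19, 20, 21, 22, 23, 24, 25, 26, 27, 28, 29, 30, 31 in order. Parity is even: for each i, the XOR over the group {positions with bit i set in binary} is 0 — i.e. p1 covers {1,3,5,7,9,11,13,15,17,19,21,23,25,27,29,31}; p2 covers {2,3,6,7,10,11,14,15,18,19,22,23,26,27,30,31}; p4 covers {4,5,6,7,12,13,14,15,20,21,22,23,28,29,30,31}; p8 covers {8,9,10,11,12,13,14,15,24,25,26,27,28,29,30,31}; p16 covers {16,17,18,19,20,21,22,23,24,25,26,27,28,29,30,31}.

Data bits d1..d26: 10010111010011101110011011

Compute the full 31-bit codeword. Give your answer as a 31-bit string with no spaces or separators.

Place data at non-parity positions: p1 p2 1 p4 0 0 1 p8 0 1 1 1 0 1 0 p16 0 1 1 1 0 1 1 1 0 0 1 1 0 1 1
p1 (pos 1,3,5,7,9,11,13,15,17,19,21,23,25,27,29,31): XOR of data positions = 1⊕0⊕1⊕0⊕1⊕0⊕0⊕0⊕1⊕0⊕1⊕0⊕1⊕0⊕1 = 1
p2 (pos 2,3,6,7,10,11,14,15,18,19,22,23,26,27,30,31): XOR of data positions = 1⊕0⊕1⊕1⊕1⊕1⊕0⊕1⊕1⊕1⊕1⊕0⊕1⊕1⊕1 = 0
p4 (pos 4,5,6,7,12,13,14,15,20,21,22,23,28,29,30,31): XOR of data positions = 0⊕0⊕1⊕1⊕0⊕1⊕0⊕1⊕0⊕1⊕1⊕1⊕0⊕1⊕1 = 1
p8 (pos 8,9,10,11,12,13,14,15,24,25,26,27,28,29,30,31): XOR of data positions = 0⊕1⊕1⊕1⊕0⊕1⊕0⊕1⊕0⊕0⊕1⊕1⊕0⊕1⊕1 = 1
p16 (pos 16,17,18,19,20,21,22,23,24,25,26,27,28,29,30,31): XOR of data positions = 0⊕1⊕1⊕1⊕0⊕1⊕1⊕1⊕0⊕0⊕1⊕1⊕0⊕1⊕1 = 0
Codeword: 1011001101110100011101110011011

1011001101110100011101110011011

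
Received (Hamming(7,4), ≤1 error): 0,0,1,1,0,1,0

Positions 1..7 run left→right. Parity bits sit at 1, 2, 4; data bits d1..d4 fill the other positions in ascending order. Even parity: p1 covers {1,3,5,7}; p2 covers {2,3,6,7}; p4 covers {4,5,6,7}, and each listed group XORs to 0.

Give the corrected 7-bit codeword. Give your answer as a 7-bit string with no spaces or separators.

1011010

s1 (pos 1,3,5,7): 0⊕1⊕0⊕0 = 1
s2 (pos 2,3,6,7): 0⊕1⊕1⊕0 = 0
s4 (pos 4,5,6,7): 1⊕0⊕1⊕0 = 0
Syndrome s4…s1 = 001 → error at position 1.
Flip position 1: 0011010 → 1011010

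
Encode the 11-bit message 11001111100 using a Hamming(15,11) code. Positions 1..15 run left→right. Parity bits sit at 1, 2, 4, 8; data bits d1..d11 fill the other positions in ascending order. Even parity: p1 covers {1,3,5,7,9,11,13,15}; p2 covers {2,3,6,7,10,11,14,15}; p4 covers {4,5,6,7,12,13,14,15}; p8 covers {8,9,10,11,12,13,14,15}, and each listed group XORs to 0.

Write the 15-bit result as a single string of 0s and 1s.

Place data at non-parity positions: p1 p2 1 p4 1 0 0 p8 1 1 1 1 1 0 0
p1 (pos 1,3,5,7,9,11,13,15): XOR of data positions = 1⊕1⊕0⊕1⊕1⊕1⊕0 = 1
p2 (pos 2,3,6,7,10,11,14,15): XOR of data positions = 1⊕0⊕0⊕1⊕1⊕0⊕0 = 1
p4 (pos 4,5,6,7,12,13,14,15): XOR of data positions = 1⊕0⊕0⊕1⊕1⊕0⊕0 = 1
p8 (pos 8,9,10,11,12,13,14,15): XOR of data positions = 1⊕1⊕1⊕1⊕1⊕0⊕0 = 1
Codeword: 111110011111100

111110011111100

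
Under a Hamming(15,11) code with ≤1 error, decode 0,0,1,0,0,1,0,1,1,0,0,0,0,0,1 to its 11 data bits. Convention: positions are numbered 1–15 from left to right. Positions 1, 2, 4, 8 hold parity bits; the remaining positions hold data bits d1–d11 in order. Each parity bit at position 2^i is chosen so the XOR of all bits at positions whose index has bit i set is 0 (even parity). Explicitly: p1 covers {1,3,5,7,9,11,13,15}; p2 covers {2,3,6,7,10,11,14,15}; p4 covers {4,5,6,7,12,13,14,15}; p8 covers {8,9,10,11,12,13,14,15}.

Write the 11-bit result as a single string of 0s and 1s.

10101010001

s1 (pos 1,3,5,7,9,11,13,15): 0⊕1⊕0⊕0⊕1⊕0⊕0⊕1 = 1
s2 (pos 2,3,6,7,10,11,14,15): 0⊕1⊕1⊕0⊕0⊕0⊕0⊕1 = 1
s4 (pos 4,5,6,7,12,13,14,15): 0⊕0⊕1⊕0⊕0⊕0⊕0⊕1 = 0
s8 (pos 8,9,10,11,12,13,14,15): 1⊕1⊕0⊕0⊕0⊕0⊕0⊕1 = 1
Syndrome s8…s1 = 1011 → error at position 11.
Flip position 11: 001001011000001 → 001001011010001
Read data bits from positions 3,5,6,7,9,10,11,12,13,14,15: 10101010001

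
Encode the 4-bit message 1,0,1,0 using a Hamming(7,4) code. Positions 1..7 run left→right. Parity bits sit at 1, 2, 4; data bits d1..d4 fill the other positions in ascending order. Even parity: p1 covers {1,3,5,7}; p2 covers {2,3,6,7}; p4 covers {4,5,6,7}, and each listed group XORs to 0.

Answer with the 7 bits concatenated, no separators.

1011010

Place data at non-parity positions: p1 p2 1 p4 0 1 0
p1 (pos 1,3,5,7): XOR of data positions = 1⊕0⊕0 = 1
p2 (pos 2,3,6,7): XOR of data positions = 1⊕1⊕0 = 0
p4 (pos 4,5,6,7): XOR of data positions = 0⊕1⊕0 = 1
Codeword: 1011010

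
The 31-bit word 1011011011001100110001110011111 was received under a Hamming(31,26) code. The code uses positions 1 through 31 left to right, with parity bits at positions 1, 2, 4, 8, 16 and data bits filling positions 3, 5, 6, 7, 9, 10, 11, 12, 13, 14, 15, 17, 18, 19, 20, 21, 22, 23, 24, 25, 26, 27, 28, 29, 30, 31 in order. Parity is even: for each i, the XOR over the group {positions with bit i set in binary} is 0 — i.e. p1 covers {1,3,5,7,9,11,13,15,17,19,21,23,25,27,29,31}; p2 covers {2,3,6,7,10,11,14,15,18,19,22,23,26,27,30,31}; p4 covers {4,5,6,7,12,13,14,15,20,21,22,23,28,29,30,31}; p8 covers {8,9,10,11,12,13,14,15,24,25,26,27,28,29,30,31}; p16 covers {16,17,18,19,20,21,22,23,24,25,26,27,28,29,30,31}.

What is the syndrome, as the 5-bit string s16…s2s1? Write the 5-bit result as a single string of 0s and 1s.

s1 (pos 1,3,5,7,9,11,13,15,17,19,21,23,25,27,29,31): 1⊕1⊕0⊕1⊕1⊕0⊕1⊕0⊕1⊕0⊕0⊕1⊕0⊕1⊕1⊕1 = 0
s2 (pos 2,3,6,7,10,11,14,15,18,19,22,23,26,27,30,31): 0⊕1⊕1⊕1⊕1⊕0⊕1⊕0⊕1⊕0⊕1⊕1⊕0⊕1⊕1⊕1 = 1
s4 (pos 4,5,6,7,12,13,14,15,20,21,22,23,28,29,30,31): 1⊕0⊕1⊕1⊕0⊕1⊕1⊕0⊕0⊕0⊕1⊕1⊕1⊕1⊕1⊕1 = 1
s8 (pos 8,9,10,11,12,13,14,15,24,25,26,27,28,29,30,31): 0⊕1⊕1⊕0⊕0⊕1⊕1⊕0⊕1⊕0⊕0⊕1⊕1⊕1⊕1⊕1 = 0
s16 (pos 16,17,18,19,20,21,22,23,24,25,26,27,28,29,30,31): 0⊕1⊕1⊕0⊕0⊕0⊕1⊕1⊕1⊕0⊕0⊕1⊕1⊕1⊕1⊕1 = 0
Syndrome s16…s1 = 00110 → error at position 6.

00110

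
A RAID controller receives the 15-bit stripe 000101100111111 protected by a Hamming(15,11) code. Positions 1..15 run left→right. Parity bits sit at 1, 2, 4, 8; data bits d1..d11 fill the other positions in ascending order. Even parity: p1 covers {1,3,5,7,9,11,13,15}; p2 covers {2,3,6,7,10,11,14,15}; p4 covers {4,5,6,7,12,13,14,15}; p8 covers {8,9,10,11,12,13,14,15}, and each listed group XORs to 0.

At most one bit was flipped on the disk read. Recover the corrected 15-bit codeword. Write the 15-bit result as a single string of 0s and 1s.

s1 (pos 1,3,5,7,9,11,13,15): 0⊕0⊕0⊕1⊕0⊕1⊕1⊕1 = 0
s2 (pos 2,3,6,7,10,11,14,15): 0⊕0⊕1⊕1⊕1⊕1⊕1⊕1 = 0
s4 (pos 4,5,6,7,12,13,14,15): 1⊕0⊕1⊕1⊕1⊕1⊕1⊕1 = 1
s8 (pos 8,9,10,11,12,13,14,15): 0⊕0⊕1⊕1⊕1⊕1⊕1⊕1 = 0
Syndrome s8…s1 = 0100 → error at position 4.
Flip position 4: 000101100111111 → 000001100111111

000001100111111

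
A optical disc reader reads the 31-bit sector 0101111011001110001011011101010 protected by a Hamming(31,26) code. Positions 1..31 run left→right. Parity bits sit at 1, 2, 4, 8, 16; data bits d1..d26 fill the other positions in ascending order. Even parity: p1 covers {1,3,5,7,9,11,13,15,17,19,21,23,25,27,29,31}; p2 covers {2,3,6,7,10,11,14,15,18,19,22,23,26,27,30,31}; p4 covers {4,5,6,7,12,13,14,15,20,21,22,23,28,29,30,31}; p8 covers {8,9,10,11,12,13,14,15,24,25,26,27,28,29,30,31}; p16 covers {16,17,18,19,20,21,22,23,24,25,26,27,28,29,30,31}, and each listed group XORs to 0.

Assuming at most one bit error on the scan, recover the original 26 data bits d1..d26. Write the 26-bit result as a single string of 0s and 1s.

s1 (pos 1,3,5,7,9,11,13,15,17,19,21,23,25,27,29,31): 0⊕0⊕1⊕1⊕1⊕0⊕1⊕1⊕0⊕1⊕1⊕0⊕1⊕0⊕0⊕0 = 0
s2 (pos 2,3,6,7,10,11,14,15,18,19,22,23,26,27,30,31): 1⊕0⊕1⊕1⊕1⊕0⊕1⊕1⊕0⊕1⊕1⊕0⊕1⊕0⊕1⊕0 = 0
s4 (pos 4,5,6,7,12,13,14,15,20,21,22,23,28,29,30,31): 1⊕1⊕1⊕1⊕0⊕1⊕1⊕1⊕0⊕1⊕1⊕0⊕1⊕0⊕1⊕0 = 1
s8 (pos 8,9,10,11,12,13,14,15,24,25,26,27,28,29,30,31): 0⊕1⊕1⊕0⊕0⊕1⊕1⊕1⊕1⊕1⊕1⊕0⊕1⊕0⊕1⊕0 = 0
s16 (pos 16,17,18,19,20,21,22,23,24,25,26,27,28,29,30,31): 0⊕0⊕0⊕1⊕0⊕1⊕1⊕0⊕1⊕1⊕1⊕0⊕1⊕0⊕1⊕0 = 0
Syndrome s16…s1 = 00100 → error at position 4.
Flip position 4: 0101111011001110001011011101010 → 0100111011001110001011011101010
Read data bits from positions 3,5,6,7,9,10,11,12,13,14,15,17,18,19,20,21,22,23,24,25,26,27,28,29,30,31: 01111100111001011011101010

01111100111001011011101010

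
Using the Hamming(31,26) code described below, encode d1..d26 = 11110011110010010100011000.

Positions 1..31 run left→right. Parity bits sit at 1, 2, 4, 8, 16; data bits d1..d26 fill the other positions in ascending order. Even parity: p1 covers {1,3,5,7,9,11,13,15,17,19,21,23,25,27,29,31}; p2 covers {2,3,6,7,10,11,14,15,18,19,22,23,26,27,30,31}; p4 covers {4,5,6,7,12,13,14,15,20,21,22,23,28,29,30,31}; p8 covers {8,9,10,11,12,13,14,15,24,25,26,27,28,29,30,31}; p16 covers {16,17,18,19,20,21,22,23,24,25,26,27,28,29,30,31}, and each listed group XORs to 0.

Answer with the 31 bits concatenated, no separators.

Place data at non-parity positions: p1 p2 1 p4 1 1 1 p8 0 0 1 1 1 1 0 p16 0 1 0 0 1 0 1 0 0 0 1 1 0 0 0
p1 (pos 1,3,5,7,9,11,13,15,17,19,21,23,25,27,29,31): XOR of data positions = 1⊕1⊕1⊕0⊕1⊕1⊕0⊕0⊕0⊕1⊕1⊕0⊕1⊕0⊕0 = 0
p2 (pos 2,3,6,7,10,11,14,15,18,19,22,23,26,27,30,31): XOR of data positions = 1⊕1⊕1⊕0⊕1⊕1⊕0⊕1⊕0⊕0⊕1⊕0⊕1⊕0⊕0 = 0
p4 (pos 4,5,6,7,12,13,14,15,20,21,22,23,28,29,30,31): XOR of data positions = 1⊕1⊕1⊕1⊕1⊕1⊕0⊕0⊕1⊕0⊕1⊕1⊕0⊕0⊕0 = 1
p8 (pos 8,9,10,11,12,13,14,15,24,25,26,27,28,29,30,31): XOR of data positions = 0⊕0⊕1⊕1⊕1⊕1⊕0⊕0⊕0⊕0⊕1⊕1⊕0⊕0⊕0 = 0
p16 (pos 16,17,18,19,20,21,22,23,24,25,26,27,28,29,30,31): XOR of data positions = 0⊕1⊕0⊕0⊕1⊕0⊕1⊕0⊕0⊕0⊕1⊕1⊕0⊕0⊕0 = 1
Codeword: 0011111000111101010010100011000

0011111000111101010010100011000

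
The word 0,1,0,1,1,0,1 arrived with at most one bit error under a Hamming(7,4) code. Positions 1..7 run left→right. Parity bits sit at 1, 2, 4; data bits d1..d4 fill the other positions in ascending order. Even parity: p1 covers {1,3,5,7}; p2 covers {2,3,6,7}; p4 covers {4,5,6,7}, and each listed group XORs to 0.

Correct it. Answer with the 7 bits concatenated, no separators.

0100101

s1 (pos 1,3,5,7): 0⊕0⊕1⊕1 = 0
s2 (pos 2,3,6,7): 1⊕0⊕0⊕1 = 0
s4 (pos 4,5,6,7): 1⊕1⊕0⊕1 = 1
Syndrome s4…s1 = 100 → error at position 4.
Flip position 4: 0101101 → 0100101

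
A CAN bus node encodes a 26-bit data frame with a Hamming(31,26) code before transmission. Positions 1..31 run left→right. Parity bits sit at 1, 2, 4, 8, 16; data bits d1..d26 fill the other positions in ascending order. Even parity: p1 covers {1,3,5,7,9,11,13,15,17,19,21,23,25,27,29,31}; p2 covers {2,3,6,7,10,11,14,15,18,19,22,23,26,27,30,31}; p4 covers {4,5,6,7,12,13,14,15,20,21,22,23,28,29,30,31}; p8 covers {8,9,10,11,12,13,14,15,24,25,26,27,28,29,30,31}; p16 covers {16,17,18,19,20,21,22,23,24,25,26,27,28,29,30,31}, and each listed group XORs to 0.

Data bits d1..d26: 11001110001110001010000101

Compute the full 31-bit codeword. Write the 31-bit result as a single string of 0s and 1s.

0111100111100010110001010000101

Place data at non-parity positions: p1 p2 1 p4 1 0 0 p8 1 1 1 0 0 0 1 p16 1 1 0 0 0 1 0 1 0 0 0 0 1 0 1
p1 (pos 1,3,5,7,9,11,13,15,17,19,21,23,25,27,29,31): XOR of data positions = 1⊕1⊕0⊕1⊕1⊕0⊕1⊕1⊕0⊕0⊕0⊕0⊕0⊕1⊕1 = 0
p2 (pos 2,3,6,7,10,11,14,15,18,19,22,23,26,27,30,31): XOR of data positions = 1⊕0⊕0⊕1⊕1⊕0⊕1⊕1⊕0⊕1⊕0⊕0⊕0⊕0⊕1 = 1
p4 (pos 4,5,6,7,12,13,14,15,20,21,22,23,28,29,30,31): XOR of data positions = 1⊕0⊕0⊕0⊕0⊕0⊕1⊕0⊕0⊕1⊕0⊕0⊕1⊕0⊕1 = 1
p8 (pos 8,9,10,11,12,13,14,15,24,25,26,27,28,29,30,31): XOR of data positions = 1⊕1⊕1⊕0⊕0⊕0⊕1⊕1⊕0⊕0⊕0⊕0⊕1⊕0⊕1 = 1
p16 (pos 16,17,18,19,20,21,22,23,24,25,26,27,28,29,30,31): XOR of data positions = 1⊕1⊕0⊕0⊕0⊕1⊕0⊕1⊕0⊕0⊕0⊕0⊕1⊕0⊕1 = 0
Codeword: 0111100111100010110001010000101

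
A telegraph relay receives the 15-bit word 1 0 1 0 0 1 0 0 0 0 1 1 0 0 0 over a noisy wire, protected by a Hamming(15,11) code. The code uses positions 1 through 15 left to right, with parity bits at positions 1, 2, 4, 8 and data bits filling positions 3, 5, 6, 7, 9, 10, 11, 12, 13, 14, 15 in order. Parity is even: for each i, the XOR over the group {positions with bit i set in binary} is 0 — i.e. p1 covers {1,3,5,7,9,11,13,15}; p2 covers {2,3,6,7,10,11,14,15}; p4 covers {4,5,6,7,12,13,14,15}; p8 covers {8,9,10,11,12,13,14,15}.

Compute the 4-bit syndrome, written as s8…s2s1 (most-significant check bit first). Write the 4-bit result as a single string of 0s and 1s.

0011

s1 (pos 1,3,5,7,9,11,13,15): 1⊕1⊕0⊕0⊕0⊕1⊕0⊕0 = 1
s2 (pos 2,3,6,7,10,11,14,15): 0⊕1⊕1⊕0⊕0⊕1⊕0⊕0 = 1
s4 (pos 4,5,6,7,12,13,14,15): 0⊕0⊕1⊕0⊕1⊕0⊕0⊕0 = 0
s8 (pos 8,9,10,11,12,13,14,15): 0⊕0⊕0⊕1⊕1⊕0⊕0⊕0 = 0
Syndrome s8…s1 = 0011 → error at position 3.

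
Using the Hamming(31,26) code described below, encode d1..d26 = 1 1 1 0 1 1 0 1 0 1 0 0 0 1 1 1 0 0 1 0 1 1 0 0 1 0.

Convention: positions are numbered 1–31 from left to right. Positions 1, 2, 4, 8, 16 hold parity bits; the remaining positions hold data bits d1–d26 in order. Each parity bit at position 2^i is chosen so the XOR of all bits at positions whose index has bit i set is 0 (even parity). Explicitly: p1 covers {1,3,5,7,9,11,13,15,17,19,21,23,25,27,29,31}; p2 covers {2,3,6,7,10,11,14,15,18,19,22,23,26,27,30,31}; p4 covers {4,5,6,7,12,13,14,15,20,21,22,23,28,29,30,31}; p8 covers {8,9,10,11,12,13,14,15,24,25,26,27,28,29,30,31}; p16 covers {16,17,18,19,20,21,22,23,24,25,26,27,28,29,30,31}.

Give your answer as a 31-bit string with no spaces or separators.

0011110011010101001110010110010

Place data at non-parity positions: p1 p2 1 p4 1 1 0 p8 1 1 0 1 0 1 0 p16 0 0 1 1 1 0 0 1 0 1 1 0 0 1 0
p1 (pos 1,3,5,7,9,11,13,15,17,19,21,23,25,27,29,31): XOR of data positions = 1⊕1⊕0⊕1⊕0⊕0⊕0⊕0⊕1⊕1⊕0⊕0⊕1⊕0⊕0 = 0
p2 (pos 2,3,6,7,10,11,14,15,18,19,22,23,26,27,30,31): XOR of data positions = 1⊕1⊕0⊕1⊕0⊕1⊕0⊕0⊕1⊕0⊕0⊕1⊕1⊕1⊕0 = 0
p4 (pos 4,5,6,7,12,13,14,15,20,21,22,23,28,29,30,31): XOR of data positions = 1⊕1⊕0⊕1⊕0⊕1⊕0⊕1⊕1⊕0⊕0⊕0⊕0⊕1⊕0 = 1
p8 (pos 8,9,10,11,12,13,14,15,24,25,26,27,28,29,30,31): XOR of data positions = 1⊕1⊕0⊕1⊕0⊕1⊕0⊕1⊕0⊕1⊕1⊕0⊕0⊕1⊕0 = 0
p16 (pos 16,17,18,19,20,21,22,23,24,25,26,27,28,29,30,31): XOR of data positions = 0⊕0⊕1⊕1⊕1⊕0⊕0⊕1⊕0⊕1⊕1⊕0⊕0⊕1⊕0 = 1
Codeword: 0011110011010101001110010110010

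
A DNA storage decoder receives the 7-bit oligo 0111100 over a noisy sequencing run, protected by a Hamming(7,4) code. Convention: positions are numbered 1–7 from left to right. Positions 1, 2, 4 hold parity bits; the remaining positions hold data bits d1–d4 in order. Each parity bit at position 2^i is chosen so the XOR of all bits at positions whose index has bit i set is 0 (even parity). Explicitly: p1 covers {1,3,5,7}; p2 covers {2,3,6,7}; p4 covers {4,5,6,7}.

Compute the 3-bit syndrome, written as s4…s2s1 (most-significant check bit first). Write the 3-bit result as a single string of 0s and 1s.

000

s1 (pos 1,3,5,7): 0⊕1⊕1⊕0 = 0
s2 (pos 2,3,6,7): 1⊕1⊕0⊕0 = 0
s4 (pos 4,5,6,7): 1⊕1⊕0⊕0 = 0
Syndrome s4…s1 = 000 → no error.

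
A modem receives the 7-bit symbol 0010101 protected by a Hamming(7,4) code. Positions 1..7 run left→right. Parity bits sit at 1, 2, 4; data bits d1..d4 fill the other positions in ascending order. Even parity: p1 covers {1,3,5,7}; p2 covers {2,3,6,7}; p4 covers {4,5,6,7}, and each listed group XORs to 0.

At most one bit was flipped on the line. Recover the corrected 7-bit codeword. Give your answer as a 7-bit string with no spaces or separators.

1010101

s1 (pos 1,3,5,7): 0⊕1⊕1⊕1 = 1
s2 (pos 2,3,6,7): 0⊕1⊕0⊕1 = 0
s4 (pos 4,5,6,7): 0⊕1⊕0⊕1 = 0
Syndrome s4…s1 = 001 → error at position 1.
Flip position 1: 0010101 → 1010101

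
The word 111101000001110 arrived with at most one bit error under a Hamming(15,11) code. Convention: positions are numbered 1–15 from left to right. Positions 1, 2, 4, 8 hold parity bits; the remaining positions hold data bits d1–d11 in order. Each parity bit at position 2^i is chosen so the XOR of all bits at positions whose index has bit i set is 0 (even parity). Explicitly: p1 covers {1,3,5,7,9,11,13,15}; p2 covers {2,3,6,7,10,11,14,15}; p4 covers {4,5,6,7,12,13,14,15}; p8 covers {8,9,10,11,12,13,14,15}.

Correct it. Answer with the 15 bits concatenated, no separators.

s1 (pos 1,3,5,7,9,11,13,15): 1⊕1⊕0⊕0⊕0⊕0⊕1⊕0 = 1
s2 (pos 2,3,6,7,10,11,14,15): 1⊕1⊕1⊕0⊕0⊕0⊕1⊕0 = 0
s4 (pos 4,5,6,7,12,13,14,15): 1⊕0⊕1⊕0⊕1⊕1⊕1⊕0 = 1
s8 (pos 8,9,10,11,12,13,14,15): 0⊕0⊕0⊕0⊕1⊕1⊕1⊕0 = 1
Syndrome s8…s1 = 1101 → error at position 13.
Flip position 13: 111101000001110 → 111101000001010

111101000001010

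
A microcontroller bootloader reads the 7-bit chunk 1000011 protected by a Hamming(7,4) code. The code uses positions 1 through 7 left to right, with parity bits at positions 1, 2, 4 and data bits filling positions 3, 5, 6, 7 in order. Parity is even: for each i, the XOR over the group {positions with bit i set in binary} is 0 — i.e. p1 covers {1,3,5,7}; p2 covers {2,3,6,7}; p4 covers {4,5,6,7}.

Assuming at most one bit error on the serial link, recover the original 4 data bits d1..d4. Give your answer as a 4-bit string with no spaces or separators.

s1 (pos 1,3,5,7): 1⊕0⊕0⊕1 = 0
s2 (pos 2,3,6,7): 0⊕0⊕1⊕1 = 0
s4 (pos 4,5,6,7): 0⊕0⊕1⊕1 = 0
Syndrome s4…s1 = 000 → no error.
Read data bits from positions 3,5,6,7: 0011

0011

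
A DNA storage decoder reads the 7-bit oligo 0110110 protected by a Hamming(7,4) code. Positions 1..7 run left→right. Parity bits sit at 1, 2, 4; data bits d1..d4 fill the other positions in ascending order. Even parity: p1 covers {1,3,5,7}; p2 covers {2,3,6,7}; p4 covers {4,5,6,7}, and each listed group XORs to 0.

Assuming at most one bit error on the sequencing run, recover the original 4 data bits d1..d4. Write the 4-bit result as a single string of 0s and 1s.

s1 (pos 1,3,5,7): 0⊕1⊕1⊕0 = 0
s2 (pos 2,3,6,7): 1⊕1⊕1⊕0 = 1
s4 (pos 4,5,6,7): 0⊕1⊕1⊕0 = 0
Syndrome s4…s1 = 010 → error at position 2.
Flip position 2: 0110110 → 0010110
Read data bits from positions 3,5,6,7: 1110

1110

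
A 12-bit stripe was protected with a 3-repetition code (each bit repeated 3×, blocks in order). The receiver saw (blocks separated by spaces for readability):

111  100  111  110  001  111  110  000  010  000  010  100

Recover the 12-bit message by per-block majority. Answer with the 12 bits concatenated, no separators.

Block 1 (111): 3 ones → 1
Block 2 (100): 1 one → 0
Block 3 (111): 3 ones → 1
Block 4 (110): 2 ones → 1
Block 5 (001): 1 one → 0
Block 6 (111): 3 ones → 1
Block 7 (110): 2 ones → 1
Block 8 (000): 0 ones → 0
Block 9 (010): 1 one → 0
Block 10 (000): 0 ones → 0
Block 11 (010): 1 one → 0
Block 12 (100): 1 one → 0

101101100000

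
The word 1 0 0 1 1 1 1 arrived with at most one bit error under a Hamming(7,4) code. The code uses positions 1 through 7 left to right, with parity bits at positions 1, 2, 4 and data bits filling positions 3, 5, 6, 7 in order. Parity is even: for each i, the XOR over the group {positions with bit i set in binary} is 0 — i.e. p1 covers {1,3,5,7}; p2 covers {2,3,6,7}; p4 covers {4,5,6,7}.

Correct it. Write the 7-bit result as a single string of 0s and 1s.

s1 (pos 1,3,5,7): 1⊕0⊕1⊕1 = 1
s2 (pos 2,3,6,7): 0⊕0⊕1⊕1 = 0
s4 (pos 4,5,6,7): 1⊕1⊕1⊕1 = 0
Syndrome s4…s1 = 001 → error at position 1.
Flip position 1: 1001111 → 0001111

0001111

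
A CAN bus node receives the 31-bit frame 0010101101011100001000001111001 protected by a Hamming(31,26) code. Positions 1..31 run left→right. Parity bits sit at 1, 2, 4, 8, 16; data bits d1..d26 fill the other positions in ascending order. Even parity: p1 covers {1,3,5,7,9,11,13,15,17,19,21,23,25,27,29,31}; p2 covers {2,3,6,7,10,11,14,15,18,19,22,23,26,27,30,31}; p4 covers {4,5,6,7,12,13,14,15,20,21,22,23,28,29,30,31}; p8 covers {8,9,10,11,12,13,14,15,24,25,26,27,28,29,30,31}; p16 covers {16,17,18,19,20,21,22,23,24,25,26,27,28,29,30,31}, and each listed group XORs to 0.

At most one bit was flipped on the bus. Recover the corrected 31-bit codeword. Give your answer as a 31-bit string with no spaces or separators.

0011101101011100001000001111001

s1 (pos 1,3,5,7,9,11,13,15,17,19,21,23,25,27,29,31): 0⊕1⊕1⊕1⊕0⊕0⊕1⊕0⊕0⊕1⊕0⊕0⊕1⊕1⊕0⊕1 = 0
s2 (pos 2,3,6,7,10,11,14,15,18,19,22,23,26,27,30,31): 0⊕1⊕0⊕1⊕1⊕0⊕1⊕0⊕0⊕1⊕0⊕0⊕1⊕1⊕0⊕1 = 0
s4 (pos 4,5,6,7,12,13,14,15,20,21,22,23,28,29,30,31): 0⊕1⊕0⊕1⊕1⊕1⊕1⊕0⊕0⊕0⊕0⊕0⊕1⊕0⊕0⊕1 = 1
s8 (pos 8,9,10,11,12,13,14,15,24,25,26,27,28,29,30,31): 1⊕0⊕1⊕0⊕1⊕1⊕1⊕0⊕0⊕1⊕1⊕1⊕1⊕0⊕0⊕1 = 0
s16 (pos 16,17,18,19,20,21,22,23,24,25,26,27,28,29,30,31): 0⊕0⊕0⊕1⊕0⊕0⊕0⊕0⊕0⊕1⊕1⊕1⊕1⊕0⊕0⊕1 = 0
Syndrome s16…s1 = 00100 → error at position 4.
Flip position 4: 0010101101011100001000001111001 → 0011101101011100001000001111001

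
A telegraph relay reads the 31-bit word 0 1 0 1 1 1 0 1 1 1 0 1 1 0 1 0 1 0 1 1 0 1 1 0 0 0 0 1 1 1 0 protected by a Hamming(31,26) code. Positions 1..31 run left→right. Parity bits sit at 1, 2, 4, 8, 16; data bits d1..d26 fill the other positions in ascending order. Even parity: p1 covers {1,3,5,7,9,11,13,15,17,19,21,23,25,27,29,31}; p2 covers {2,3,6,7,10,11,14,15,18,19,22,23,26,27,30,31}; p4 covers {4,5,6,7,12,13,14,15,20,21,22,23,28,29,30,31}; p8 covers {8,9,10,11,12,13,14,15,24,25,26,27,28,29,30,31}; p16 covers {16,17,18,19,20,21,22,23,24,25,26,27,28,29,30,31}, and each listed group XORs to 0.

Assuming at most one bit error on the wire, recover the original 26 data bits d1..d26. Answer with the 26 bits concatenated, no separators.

s1 (pos 1,3,5,7,9,11,13,15,17,19,21,23,25,27,29,31): 0⊕0⊕1⊕0⊕1⊕0⊕1⊕1⊕1⊕1⊕0⊕1⊕0⊕0⊕1⊕0 = 0
s2 (pos 2,3,6,7,10,11,14,15,18,19,22,23,26,27,30,31): 1⊕0⊕1⊕0⊕1⊕0⊕0⊕1⊕0⊕1⊕1⊕1⊕0⊕0⊕1⊕0 = 0
s4 (pos 4,5,6,7,12,13,14,15,20,21,22,23,28,29,30,31): 1⊕1⊕1⊕0⊕1⊕1⊕0⊕1⊕1⊕0⊕1⊕1⊕1⊕1⊕1⊕0 = 0
s8 (pos 8,9,10,11,12,13,14,15,24,25,26,27,28,29,30,31): 1⊕1⊕1⊕0⊕1⊕1⊕0⊕1⊕0⊕0⊕0⊕0⊕1⊕1⊕1⊕0 = 1
s16 (pos 16,17,18,19,20,21,22,23,24,25,26,27,28,29,30,31): 0⊕1⊕0⊕1⊕1⊕0⊕1⊕1⊕0⊕0⊕0⊕0⊕1⊕1⊕1⊕0 = 0
Syndrome s16…s1 = 01000 → error at position 8.
Flip position 8: 0101110111011010101101100001110 → 0101110011011010101101100001110
Read data bits from positions 3,5,6,7,9,10,11,12,13,14,15,17,18,19,20,21,22,23,24,25,26,27,28,29,30,31: 01101101101101101100001110

01101101101101101100001110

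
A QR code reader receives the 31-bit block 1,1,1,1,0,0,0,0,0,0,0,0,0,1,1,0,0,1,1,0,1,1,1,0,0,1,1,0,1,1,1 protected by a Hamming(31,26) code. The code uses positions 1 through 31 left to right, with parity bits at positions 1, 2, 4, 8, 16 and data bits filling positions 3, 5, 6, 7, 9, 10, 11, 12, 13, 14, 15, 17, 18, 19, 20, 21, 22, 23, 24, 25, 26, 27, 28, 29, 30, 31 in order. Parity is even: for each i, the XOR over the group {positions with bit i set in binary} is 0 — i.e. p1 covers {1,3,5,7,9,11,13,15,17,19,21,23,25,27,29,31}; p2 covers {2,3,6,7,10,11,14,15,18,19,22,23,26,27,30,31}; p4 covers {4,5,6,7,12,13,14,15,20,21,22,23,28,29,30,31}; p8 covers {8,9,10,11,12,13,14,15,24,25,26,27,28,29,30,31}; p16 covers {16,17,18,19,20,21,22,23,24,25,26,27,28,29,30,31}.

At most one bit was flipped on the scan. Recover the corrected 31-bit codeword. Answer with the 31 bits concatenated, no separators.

s1 (pos 1,3,5,7,9,11,13,15,17,19,21,23,25,27,29,31): 1⊕1⊕0⊕0⊕0⊕0⊕0⊕1⊕0⊕1⊕1⊕1⊕0⊕1⊕1⊕1 = 1
s2 (pos 2,3,6,7,10,11,14,15,18,19,22,23,26,27,30,31): 1⊕1⊕0⊕0⊕0⊕0⊕1⊕1⊕1⊕1⊕1⊕1⊕1⊕1⊕1⊕1 = 0
s4 (pos 4,5,6,7,12,13,14,15,20,21,22,23,28,29,30,31): 1⊕0⊕0⊕0⊕0⊕0⊕1⊕1⊕0⊕1⊕1⊕1⊕0⊕1⊕1⊕1 = 1
s8 (pos 8,9,10,11,12,13,14,15,24,25,26,27,28,29,30,31): 0⊕0⊕0⊕0⊕0⊕0⊕1⊕1⊕0⊕0⊕1⊕1⊕0⊕1⊕1⊕1 = 1
s16 (pos 16,17,18,19,20,21,22,23,24,25,26,27,28,29,30,31): 0⊕0⊕1⊕1⊕0⊕1⊕1⊕1⊕0⊕0⊕1⊕1⊕0⊕1⊕1⊕1 = 0
Syndrome s16…s1 = 01101 → error at position 13.
Flip position 13: 1111000000000110011011100110111 → 1111000000001110011011100110111

1111000000001110011011100110111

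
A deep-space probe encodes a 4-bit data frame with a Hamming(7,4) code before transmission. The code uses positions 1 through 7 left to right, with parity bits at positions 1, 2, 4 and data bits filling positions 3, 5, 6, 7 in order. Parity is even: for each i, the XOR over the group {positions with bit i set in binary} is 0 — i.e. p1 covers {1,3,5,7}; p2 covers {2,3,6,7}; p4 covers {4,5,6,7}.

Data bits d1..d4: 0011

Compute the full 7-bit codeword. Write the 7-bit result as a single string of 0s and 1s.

1000011

Place data at non-parity positions: p1 p2 0 p4 0 1 1
p1 (pos 1,3,5,7): XOR of data positions = 0⊕0⊕1 = 1
p2 (pos 2,3,6,7): XOR of data positions = 0⊕1⊕1 = 0
p4 (pos 4,5,6,7): XOR of data positions = 0⊕1⊕1 = 0
Codeword: 1000011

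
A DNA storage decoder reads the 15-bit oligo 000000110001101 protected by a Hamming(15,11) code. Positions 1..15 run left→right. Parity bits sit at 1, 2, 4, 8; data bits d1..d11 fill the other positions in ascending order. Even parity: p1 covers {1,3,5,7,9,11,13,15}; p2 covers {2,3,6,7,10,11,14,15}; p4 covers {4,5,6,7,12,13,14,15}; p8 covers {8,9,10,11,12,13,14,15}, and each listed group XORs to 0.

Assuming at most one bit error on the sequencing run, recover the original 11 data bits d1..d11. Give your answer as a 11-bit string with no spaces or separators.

00010001101

s1 (pos 1,3,5,7,9,11,13,15): 0⊕0⊕0⊕1⊕0⊕0⊕1⊕1 = 1
s2 (pos 2,3,6,7,10,11,14,15): 0⊕0⊕0⊕1⊕0⊕0⊕0⊕1 = 0
s4 (pos 4,5,6,7,12,13,14,15): 0⊕0⊕0⊕1⊕1⊕1⊕0⊕1 = 0
s8 (pos 8,9,10,11,12,13,14,15): 1⊕0⊕0⊕0⊕1⊕1⊕0⊕1 = 0
Syndrome s8…s1 = 0001 → error at position 1.
Flip position 1: 000000110001101 → 100000110001101
Read data bits from positions 3,5,6,7,9,10,11,12,13,14,15: 00010001101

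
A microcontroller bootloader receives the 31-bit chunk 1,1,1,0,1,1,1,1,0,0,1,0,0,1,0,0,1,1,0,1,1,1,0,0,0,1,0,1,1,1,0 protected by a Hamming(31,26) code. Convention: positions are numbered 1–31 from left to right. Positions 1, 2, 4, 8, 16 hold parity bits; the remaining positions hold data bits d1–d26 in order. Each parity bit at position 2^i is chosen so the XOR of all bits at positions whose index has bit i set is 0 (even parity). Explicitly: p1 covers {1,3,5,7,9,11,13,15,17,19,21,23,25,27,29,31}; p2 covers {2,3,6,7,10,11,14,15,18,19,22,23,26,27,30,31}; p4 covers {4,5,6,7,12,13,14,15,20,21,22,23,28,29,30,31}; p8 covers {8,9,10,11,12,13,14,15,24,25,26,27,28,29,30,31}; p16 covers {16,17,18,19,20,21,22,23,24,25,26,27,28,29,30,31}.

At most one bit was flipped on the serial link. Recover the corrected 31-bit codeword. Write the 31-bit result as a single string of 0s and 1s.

s1 (pos 1,3,5,7,9,11,13,15,17,19,21,23,25,27,29,31): 1⊕1⊕1⊕1⊕0⊕1⊕0⊕0⊕1⊕0⊕1⊕0⊕0⊕0⊕1⊕0 = 0
s2 (pos 2,3,6,7,10,11,14,15,18,19,22,23,26,27,30,31): 1⊕1⊕1⊕1⊕0⊕1⊕1⊕0⊕1⊕0⊕1⊕0⊕1⊕0⊕1⊕0 = 0
s4 (pos 4,5,6,7,12,13,14,15,20,21,22,23,28,29,30,31): 0⊕1⊕1⊕1⊕0⊕0⊕1⊕0⊕1⊕1⊕1⊕0⊕1⊕1⊕1⊕0 = 0
s8 (pos 8,9,10,11,12,13,14,15,24,25,26,27,28,29,30,31): 1⊕0⊕0⊕1⊕0⊕0⊕1⊕0⊕0⊕0⊕1⊕0⊕1⊕1⊕1⊕0 = 1
s16 (pos 16,17,18,19,20,21,22,23,24,25,26,27,28,29,30,31): 0⊕1⊕1⊕0⊕1⊕1⊕1⊕0⊕0⊕0⊕1⊕0⊕1⊕1⊕1⊕0 = 1
Syndrome s16…s1 = 11000 → error at position 24.
Flip position 24: 1110111100100100110111000101110 → 1110111100100100110111010101110

1110111100100100110111010101110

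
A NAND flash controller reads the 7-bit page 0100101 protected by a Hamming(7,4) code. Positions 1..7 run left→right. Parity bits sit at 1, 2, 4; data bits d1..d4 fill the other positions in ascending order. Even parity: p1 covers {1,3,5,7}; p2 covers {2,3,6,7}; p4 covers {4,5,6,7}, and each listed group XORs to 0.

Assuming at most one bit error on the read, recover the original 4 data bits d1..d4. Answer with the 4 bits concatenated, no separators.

0101

s1 (pos 1,3,5,7): 0⊕0⊕1⊕1 = 0
s2 (pos 2,3,6,7): 1⊕0⊕0⊕1 = 0
s4 (pos 4,5,6,7): 0⊕1⊕0⊕1 = 0
Syndrome s4…s1 = 000 → no error.
Read data bits from positions 3,5,6,7: 0101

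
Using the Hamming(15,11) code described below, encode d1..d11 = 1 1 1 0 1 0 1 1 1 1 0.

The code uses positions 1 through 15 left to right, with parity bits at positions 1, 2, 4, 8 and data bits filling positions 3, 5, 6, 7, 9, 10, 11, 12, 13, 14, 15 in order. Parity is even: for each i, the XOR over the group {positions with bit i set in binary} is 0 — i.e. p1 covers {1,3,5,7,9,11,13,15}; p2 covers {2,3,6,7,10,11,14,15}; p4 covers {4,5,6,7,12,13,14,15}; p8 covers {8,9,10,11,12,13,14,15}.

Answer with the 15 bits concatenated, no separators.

Place data at non-parity positions: p1 p2 1 p4 1 1 0 p8 1 0 1 1 1 1 0
p1 (pos 1,3,5,7,9,11,13,15): XOR of data positions = 1⊕1⊕0⊕1⊕1⊕1⊕0 = 1
p2 (pos 2,3,6,7,10,11,14,15): XOR of data positions = 1⊕1⊕0⊕0⊕1⊕1⊕0 = 0
p4 (pos 4,5,6,7,12,13,14,15): XOR of data positions = 1⊕1⊕0⊕1⊕1⊕1⊕0 = 1
p8 (pos 8,9,10,11,12,13,14,15): XOR of data positions = 1⊕0⊕1⊕1⊕1⊕1⊕0 = 1
Codeword: 101111011011110

101111011011110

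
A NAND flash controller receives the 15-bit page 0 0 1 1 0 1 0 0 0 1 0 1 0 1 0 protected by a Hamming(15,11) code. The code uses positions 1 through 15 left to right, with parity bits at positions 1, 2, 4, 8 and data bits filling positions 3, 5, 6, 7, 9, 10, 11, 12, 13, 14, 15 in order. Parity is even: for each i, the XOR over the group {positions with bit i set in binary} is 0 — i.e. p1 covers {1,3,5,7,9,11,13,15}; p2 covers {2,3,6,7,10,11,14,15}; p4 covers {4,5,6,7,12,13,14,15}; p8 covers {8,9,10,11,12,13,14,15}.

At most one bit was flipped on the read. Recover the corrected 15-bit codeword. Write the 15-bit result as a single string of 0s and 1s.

s1 (pos 1,3,5,7,9,11,13,15): 0⊕1⊕0⊕0⊕0⊕0⊕0⊕0 = 1
s2 (pos 2,3,6,7,10,11,14,15): 0⊕1⊕1⊕0⊕1⊕0⊕1⊕0 = 0
s4 (pos 4,5,6,7,12,13,14,15): 1⊕0⊕1⊕0⊕1⊕0⊕1⊕0 = 0
s8 (pos 8,9,10,11,12,13,14,15): 0⊕0⊕1⊕0⊕1⊕0⊕1⊕0 = 1
Syndrome s8…s1 = 1001 → error at position 9.
Flip position 9: 001101000101010 → 001101001101010

001101001101010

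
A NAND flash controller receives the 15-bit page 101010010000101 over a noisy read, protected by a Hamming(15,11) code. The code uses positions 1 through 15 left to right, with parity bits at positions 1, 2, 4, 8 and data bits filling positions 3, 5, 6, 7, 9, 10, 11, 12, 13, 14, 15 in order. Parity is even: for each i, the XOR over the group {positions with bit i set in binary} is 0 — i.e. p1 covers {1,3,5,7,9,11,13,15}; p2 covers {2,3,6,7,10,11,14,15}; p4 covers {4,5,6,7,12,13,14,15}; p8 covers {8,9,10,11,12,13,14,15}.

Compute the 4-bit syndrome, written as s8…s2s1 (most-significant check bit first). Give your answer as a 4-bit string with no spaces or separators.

1101

s1 (pos 1,3,5,7,9,11,13,15): 1⊕1⊕1⊕0⊕0⊕0⊕1⊕1 = 1
s2 (pos 2,3,6,7,10,11,14,15): 0⊕1⊕0⊕0⊕0⊕0⊕0⊕1 = 0
s4 (pos 4,5,6,7,12,13,14,15): 0⊕1⊕0⊕0⊕0⊕1⊕0⊕1 = 1
s8 (pos 8,9,10,11,12,13,14,15): 1⊕0⊕0⊕0⊕0⊕1⊕0⊕1 = 1
Syndrome s8…s1 = 1101 → error at position 13.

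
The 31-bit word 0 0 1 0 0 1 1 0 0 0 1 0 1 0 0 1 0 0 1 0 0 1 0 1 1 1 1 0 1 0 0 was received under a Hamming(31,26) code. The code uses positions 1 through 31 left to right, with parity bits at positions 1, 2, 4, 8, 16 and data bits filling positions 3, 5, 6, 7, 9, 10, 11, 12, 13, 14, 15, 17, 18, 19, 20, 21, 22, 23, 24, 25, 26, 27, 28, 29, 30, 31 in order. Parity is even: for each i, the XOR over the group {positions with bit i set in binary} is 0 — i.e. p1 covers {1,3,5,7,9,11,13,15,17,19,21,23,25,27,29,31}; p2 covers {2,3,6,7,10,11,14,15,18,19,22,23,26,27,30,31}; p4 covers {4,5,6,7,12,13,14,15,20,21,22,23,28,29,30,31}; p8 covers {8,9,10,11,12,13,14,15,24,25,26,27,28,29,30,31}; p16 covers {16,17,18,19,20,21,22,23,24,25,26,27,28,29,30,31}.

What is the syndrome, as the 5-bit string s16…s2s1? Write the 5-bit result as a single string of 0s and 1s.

s1 (pos 1,3,5,7,9,11,13,15,17,19,21,23,25,27,29,31): 0⊕1⊕0⊕1⊕0⊕1⊕1⊕0⊕0⊕1⊕0⊕0⊕1⊕1⊕1⊕0 = 0
s2 (pos 2,3,6,7,10,11,14,15,18,19,22,23,26,27,30,31): 0⊕1⊕1⊕1⊕0⊕1⊕0⊕0⊕0⊕1⊕1⊕0⊕1⊕1⊕0⊕0 = 0
s4 (pos 4,5,6,7,12,13,14,15,20,21,22,23,28,29,30,31): 0⊕0⊕1⊕1⊕0⊕1⊕0⊕0⊕0⊕0⊕1⊕0⊕0⊕1⊕0⊕0 = 1
s8 (pos 8,9,10,11,12,13,14,15,24,25,26,27,28,29,30,31): 0⊕0⊕0⊕1⊕0⊕1⊕0⊕0⊕1⊕1⊕1⊕1⊕0⊕1⊕0⊕0 = 1
s16 (pos 16,17,18,19,20,21,22,23,24,25,26,27,28,29,30,31): 1⊕0⊕0⊕1⊕0⊕0⊕1⊕0⊕1⊕1⊕1⊕1⊕0⊕1⊕0⊕0 = 0
Syndrome s16…s1 = 01100 → error at position 12.

01100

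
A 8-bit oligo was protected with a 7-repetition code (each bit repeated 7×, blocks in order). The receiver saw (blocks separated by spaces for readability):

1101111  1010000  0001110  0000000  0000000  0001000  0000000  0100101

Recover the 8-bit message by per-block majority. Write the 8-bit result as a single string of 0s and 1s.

Block 1 (1101111): 6 ones → 1
Block 2 (1010000): 2 ones → 0
Block 3 (0001110): 3 ones → 0
Block 4 (0000000): 0 ones → 0
Block 5 (0000000): 0 ones → 0
Block 6 (0001000): 1 one → 0
Block 7 (0000000): 0 ones → 0
Block 8 (0100101): 3 ones → 0

10000000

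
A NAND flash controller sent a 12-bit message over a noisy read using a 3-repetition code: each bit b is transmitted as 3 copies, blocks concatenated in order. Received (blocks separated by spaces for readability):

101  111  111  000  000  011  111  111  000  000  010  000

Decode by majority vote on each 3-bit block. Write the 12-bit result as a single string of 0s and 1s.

111001110000

Block 1 (101): 2 ones → 1
Block 2 (111): 3 ones → 1
Block 3 (111): 3 ones → 1
Block 4 (000): 0 ones → 0
Block 5 (000): 0 ones → 0
Block 6 (011): 2 ones → 1
Block 7 (111): 3 ones → 1
Block 8 (111): 3 ones → 1
Block 9 (000): 0 ones → 0
Block 10 (000): 0 ones → 0
Block 11 (010): 1 one → 0
Block 12 (000): 0 ones → 0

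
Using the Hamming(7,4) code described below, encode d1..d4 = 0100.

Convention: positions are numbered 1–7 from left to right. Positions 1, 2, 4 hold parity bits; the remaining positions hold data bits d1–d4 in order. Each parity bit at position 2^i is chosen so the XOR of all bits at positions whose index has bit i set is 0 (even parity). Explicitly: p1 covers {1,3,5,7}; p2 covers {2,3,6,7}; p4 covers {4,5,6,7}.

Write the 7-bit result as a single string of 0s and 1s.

Place data at non-parity positions: p1 p2 0 p4 1 0 0
p1 (pos 1,3,5,7): XOR of data positions = 0⊕1⊕0 = 1
p2 (pos 2,3,6,7): XOR of data positions = 0⊕0⊕0 = 0
p4 (pos 4,5,6,7): XOR of data positions = 1⊕0⊕0 = 1
Codeword: 1001100

1001100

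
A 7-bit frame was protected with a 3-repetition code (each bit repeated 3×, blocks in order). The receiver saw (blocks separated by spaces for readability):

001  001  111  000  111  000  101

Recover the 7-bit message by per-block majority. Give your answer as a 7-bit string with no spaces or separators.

0010101

Block 1 (001): 1 one → 0
Block 2 (001): 1 one → 0
Block 3 (111): 3 ones → 1
Block 4 (000): 0 ones → 0
Block 5 (111): 3 ones → 1
Block 6 (000): 0 ones → 0
Block 7 (101): 2 ones → 1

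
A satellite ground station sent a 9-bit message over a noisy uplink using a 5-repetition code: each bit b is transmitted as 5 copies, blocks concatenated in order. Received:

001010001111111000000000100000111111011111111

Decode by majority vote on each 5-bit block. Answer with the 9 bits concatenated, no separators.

Block 1 (00101): 2 ones → 0
Block 2 (00011): 2 ones → 0
Block 3 (11111): 5 ones → 1
Block 4 (00000): 0 ones → 0
Block 5 (00001): 1 one → 0
Block 6 (00000): 0 ones → 0
Block 7 (11111): 5 ones → 1
Block 8 (10111): 4 ones → 1
Block 9 (11111): 5 ones → 1

001000111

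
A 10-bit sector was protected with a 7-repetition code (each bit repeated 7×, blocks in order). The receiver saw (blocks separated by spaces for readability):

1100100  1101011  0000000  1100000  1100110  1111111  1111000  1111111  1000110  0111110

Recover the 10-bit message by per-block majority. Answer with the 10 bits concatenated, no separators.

0100111101

Block 1 (1100100): 3 ones → 0
Block 2 (1101011): 5 ones → 1
Block 3 (0000000): 0 ones → 0
Block 4 (1100000): 2 ones → 0
Block 5 (1100110): 4 ones → 1
Block 6 (1111111): 7 ones → 1
Block 7 (1111000): 4 ones → 1
Block 8 (1111111): 7 ones → 1
Block 9 (1000110): 3 ones → 0
Block 10 (0111110): 5 ones → 1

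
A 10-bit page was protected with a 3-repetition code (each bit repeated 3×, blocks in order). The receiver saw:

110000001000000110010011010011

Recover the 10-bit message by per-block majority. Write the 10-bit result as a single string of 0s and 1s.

Block 1 (110): 2 ones → 1
Block 2 (000): 0 ones → 0
Block 3 (001): 1 one → 0
Block 4 (000): 0 ones → 0
Block 5 (000): 0 ones → 0
Block 6 (110): 2 ones → 1
Block 7 (010): 1 one → 0
Block 8 (011): 2 ones → 1
Block 9 (010): 1 one → 0
Block 10 (011): 2 ones → 1

1000010101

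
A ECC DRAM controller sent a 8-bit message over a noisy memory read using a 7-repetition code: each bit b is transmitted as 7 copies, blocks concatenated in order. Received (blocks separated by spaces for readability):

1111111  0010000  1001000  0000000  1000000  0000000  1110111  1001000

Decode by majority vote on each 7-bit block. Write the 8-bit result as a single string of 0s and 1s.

10000010

Block 1 (1111111): 7 ones → 1
Block 2 (0010000): 1 one → 0
Block 3 (1001000): 2 ones → 0
Block 4 (0000000): 0 ones → 0
Block 5 (1000000): 1 one → 0
Block 6 (0000000): 0 ones → 0
Block 7 (1110111): 6 ones → 1
Block 8 (1001000): 2 ones → 0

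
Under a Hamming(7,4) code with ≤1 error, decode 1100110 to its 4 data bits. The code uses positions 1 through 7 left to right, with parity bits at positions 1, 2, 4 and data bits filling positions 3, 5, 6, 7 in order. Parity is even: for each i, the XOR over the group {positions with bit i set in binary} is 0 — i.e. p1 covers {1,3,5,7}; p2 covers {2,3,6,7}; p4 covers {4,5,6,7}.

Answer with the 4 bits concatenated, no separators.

0110

s1 (pos 1,3,5,7): 1⊕0⊕1⊕0 = 0
s2 (pos 2,3,6,7): 1⊕0⊕1⊕0 = 0
s4 (pos 4,5,6,7): 0⊕1⊕1⊕0 = 0
Syndrome s4…s1 = 000 → no error.
Read data bits from positions 3,5,6,7: 0110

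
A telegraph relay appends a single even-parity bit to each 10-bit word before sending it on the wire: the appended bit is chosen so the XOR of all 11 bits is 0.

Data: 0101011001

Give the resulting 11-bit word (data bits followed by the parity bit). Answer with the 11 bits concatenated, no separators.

XOR of the 10 data bits: 0⊕1⊕0⊕1⊕0⊕1⊕1⊕0⊕0⊕1 = 1
Parity bit = 1 (so all 11 bits XOR to 0).

01010110011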